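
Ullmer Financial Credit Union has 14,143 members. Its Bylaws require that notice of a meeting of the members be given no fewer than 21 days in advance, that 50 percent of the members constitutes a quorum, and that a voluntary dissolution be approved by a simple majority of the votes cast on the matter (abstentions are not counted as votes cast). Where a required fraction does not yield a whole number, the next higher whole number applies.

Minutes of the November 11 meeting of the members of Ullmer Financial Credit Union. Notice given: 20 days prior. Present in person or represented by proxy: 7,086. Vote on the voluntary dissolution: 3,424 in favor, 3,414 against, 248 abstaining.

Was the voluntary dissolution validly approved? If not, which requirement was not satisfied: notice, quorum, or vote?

Invalid — notice requirement not satisfied.

Notice: 20 days given; 21 required. Not satisfied.
Quorum: 50% of 14,143 = 7,071.50, rounded up to 7,072; 7,086 present. Satisfied.
Vote: requires a majority of the votes cast (7,086 − 248 abstaining = 6,838); a majority of 6838 is 3420, so 3,420 needed; 3,424 in favor. Satisfied.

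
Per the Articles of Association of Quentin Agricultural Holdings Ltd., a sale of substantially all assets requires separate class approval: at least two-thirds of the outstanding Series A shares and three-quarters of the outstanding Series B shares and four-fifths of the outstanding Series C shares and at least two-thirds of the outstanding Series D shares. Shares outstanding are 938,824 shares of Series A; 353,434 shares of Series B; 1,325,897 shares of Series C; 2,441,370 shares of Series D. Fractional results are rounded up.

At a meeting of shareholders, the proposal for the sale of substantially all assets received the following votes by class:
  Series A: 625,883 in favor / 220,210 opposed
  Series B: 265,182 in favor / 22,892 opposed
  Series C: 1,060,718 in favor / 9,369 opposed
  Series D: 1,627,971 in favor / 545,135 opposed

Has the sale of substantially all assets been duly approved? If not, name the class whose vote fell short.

Approved — every class gave the required vote.

Series A: 2/3 of 938824 = 625882.67, rounded up to 625883; 625,883 required, 625,883 in favor — approved.
Series B: 3/4 of 353434 = 265075.50, rounded up to 265076; 265,076 required, 265,182 in favor — approved.
Series C: 4/5 of 1325897 = 1060717.60, rounded up to 1060718; 1,060,718 required, 1,060,718 in favor — approved.
Series D: 2/3 of 2441370 = 1627580; 1,627,580 required, 1,627,971 in favor — approved.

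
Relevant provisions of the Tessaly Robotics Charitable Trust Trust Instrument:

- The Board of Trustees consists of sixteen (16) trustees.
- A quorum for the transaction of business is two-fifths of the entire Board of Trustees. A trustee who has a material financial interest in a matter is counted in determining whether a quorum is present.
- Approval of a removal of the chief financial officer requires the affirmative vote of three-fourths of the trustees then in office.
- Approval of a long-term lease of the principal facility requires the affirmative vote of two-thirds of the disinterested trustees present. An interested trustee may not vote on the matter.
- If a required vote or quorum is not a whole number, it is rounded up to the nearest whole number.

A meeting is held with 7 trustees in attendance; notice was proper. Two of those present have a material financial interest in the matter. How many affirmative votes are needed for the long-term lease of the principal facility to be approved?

4

The long-term lease of the principal facility requires two-thirds of the disinterested trustees present (7 − 2 = 5).
2/3 of 5 = 3.33, rounded up to 4.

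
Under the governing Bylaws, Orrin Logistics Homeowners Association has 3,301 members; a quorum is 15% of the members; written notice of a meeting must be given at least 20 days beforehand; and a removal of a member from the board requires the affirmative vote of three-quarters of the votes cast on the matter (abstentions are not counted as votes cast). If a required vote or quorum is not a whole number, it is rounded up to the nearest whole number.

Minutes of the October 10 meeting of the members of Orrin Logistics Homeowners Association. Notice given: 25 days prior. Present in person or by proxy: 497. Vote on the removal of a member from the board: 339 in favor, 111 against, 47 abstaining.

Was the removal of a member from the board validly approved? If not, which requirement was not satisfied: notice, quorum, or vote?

Notice: 25 days given; 20 required. Satisfied.
Quorum: 15% of 3,301 = 495.15, rounded up to 496; 497 present. Satisfied.
Vote: requires three-fourths of the votes cast (497 − 47 abstaining = 450); 3/4 of 450 = 337.50, rounded up to 338, so 338 needed; 339 in favor. Satisfied.

Valid — all requirements satisfied.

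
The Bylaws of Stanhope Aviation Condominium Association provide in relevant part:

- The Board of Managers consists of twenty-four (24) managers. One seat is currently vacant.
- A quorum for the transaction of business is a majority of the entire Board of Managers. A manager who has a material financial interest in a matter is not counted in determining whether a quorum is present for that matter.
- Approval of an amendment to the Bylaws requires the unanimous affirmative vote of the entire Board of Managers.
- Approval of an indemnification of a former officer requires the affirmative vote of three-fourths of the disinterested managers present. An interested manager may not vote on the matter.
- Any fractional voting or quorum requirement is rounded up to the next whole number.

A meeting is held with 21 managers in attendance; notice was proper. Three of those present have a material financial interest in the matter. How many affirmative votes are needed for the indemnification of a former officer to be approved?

14

The indemnification of a former officer requires three-fourths of the disinterested managers present (21 − 3 = 18).
3/4 of 18 = 13.50, rounded up to 14.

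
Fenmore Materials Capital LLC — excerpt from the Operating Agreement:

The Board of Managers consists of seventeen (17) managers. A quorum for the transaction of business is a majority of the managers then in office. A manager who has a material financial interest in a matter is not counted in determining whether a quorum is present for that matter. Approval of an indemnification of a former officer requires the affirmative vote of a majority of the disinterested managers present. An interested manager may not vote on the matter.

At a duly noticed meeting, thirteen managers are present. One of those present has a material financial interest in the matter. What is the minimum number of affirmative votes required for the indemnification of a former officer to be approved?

7

The indemnification of a former officer requires a majority of the disinterested managers present (13 − 1 = 12).
A majority of 12 is 7.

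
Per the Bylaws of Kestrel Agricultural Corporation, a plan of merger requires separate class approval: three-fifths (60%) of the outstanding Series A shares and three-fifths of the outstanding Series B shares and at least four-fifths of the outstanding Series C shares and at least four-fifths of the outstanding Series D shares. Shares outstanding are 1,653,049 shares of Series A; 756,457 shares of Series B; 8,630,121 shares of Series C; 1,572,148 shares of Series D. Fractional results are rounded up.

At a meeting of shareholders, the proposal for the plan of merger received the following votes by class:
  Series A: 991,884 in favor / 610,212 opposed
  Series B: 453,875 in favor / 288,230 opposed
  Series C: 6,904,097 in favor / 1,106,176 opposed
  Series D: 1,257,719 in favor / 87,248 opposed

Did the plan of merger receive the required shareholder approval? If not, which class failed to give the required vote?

Series A: 3/5 of 1653049 = 991829.40, rounded up to 991830; 991,830 required, 991,884 in favor — approved.
Series B: 3/5 of 756457 = 453874.20, rounded up to 453875; 453,875 required, 453,875 in favor — approved.
Series C: 4/5 of 8630121 = 6904096.80, rounded up to 6904097; 6,904,097 required, 6,904,097 in favor — approved.
Series D: 4/5 of 1572148 = 1257718.40, rounded up to 1257719; 1,257,719 required, 1,257,719 in favor — approved.

Approved — every class gave the required vote.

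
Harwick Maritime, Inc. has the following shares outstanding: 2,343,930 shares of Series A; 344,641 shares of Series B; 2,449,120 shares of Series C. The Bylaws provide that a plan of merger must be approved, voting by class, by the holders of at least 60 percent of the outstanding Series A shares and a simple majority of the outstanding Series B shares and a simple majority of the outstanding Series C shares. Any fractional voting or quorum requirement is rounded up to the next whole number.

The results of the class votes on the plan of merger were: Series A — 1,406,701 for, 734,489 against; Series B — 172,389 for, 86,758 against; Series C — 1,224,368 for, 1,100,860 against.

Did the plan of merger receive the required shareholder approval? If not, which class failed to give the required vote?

Series A: 3/5 of 2343930 = 1406358; 1,406,358 required, 1,406,701 in favor — approved.
Series B: a majority of 344641 is 172321; 172,321 required, 172,389 in favor — approved.
Series C: a majority of 2449120 is 1224561; 1,224,561 required, 1,224,368 in favor — not approved.

Not approved — the Series C shares did not give the required vote.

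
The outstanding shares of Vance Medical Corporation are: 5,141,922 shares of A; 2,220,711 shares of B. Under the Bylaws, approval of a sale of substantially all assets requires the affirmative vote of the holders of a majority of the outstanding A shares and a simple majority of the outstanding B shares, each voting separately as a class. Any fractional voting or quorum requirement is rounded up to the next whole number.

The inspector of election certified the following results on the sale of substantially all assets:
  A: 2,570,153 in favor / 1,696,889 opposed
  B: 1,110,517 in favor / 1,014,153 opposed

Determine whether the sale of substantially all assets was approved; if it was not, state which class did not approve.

A: a majority of 5141922 is 2570962; 2,570,962 required, 2,570,153 in favor — not approved.
B: a majority of 2220711 is 1110356; 1,110,356 required, 1,110,517 in favor — approved.

Not approved — the A shares did not give the required vote.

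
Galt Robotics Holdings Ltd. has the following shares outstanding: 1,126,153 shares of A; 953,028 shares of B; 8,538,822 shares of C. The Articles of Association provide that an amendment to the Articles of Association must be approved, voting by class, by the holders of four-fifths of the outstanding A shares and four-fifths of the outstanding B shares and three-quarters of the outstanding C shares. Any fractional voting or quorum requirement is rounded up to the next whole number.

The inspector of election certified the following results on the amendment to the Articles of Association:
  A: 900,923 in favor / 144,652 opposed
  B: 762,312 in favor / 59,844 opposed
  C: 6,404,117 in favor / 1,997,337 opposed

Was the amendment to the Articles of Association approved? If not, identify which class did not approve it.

A: 4/5 of 1126153 = 900922.40, rounded up to 900923; 900,923 required, 900,923 in favor — approved.
B: 4/5 of 953028 = 762422.40, rounded up to 762423; 762,423 required, 762,312 in favor — not approved.
C: 3/4 of 8538822 = 6404116.50, rounded up to 6404117; 6,404,117 required, 6,404,117 in favor — approved.

Not approved — the B shares did not give the required vote.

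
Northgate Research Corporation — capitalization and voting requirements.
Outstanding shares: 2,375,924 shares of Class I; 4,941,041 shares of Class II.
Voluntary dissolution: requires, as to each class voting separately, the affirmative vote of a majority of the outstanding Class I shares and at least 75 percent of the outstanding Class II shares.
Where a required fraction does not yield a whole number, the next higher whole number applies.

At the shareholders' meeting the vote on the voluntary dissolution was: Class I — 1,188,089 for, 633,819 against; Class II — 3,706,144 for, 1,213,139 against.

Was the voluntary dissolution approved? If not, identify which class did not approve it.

Approved — every class gave the required vote.

Class I: a majority of 2375924 is 1187963; 1,187,963 required, 1,188,089 in favor — approved.
Class II: 3/4 of 4941041 = 3705780.75, rounded up to 3705781; 3,705,781 required, 3,706,144 in favor — approved.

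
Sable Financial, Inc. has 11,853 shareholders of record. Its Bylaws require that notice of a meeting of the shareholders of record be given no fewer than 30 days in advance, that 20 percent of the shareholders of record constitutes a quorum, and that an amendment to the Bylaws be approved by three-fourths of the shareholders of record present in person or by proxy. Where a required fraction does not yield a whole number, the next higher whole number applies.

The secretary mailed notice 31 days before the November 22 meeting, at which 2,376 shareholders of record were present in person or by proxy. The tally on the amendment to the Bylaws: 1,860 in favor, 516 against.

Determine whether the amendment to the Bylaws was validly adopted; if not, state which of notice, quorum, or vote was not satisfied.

Valid — all requirements satisfied.

Notice: 31 days given; 30 required. Satisfied.
Quorum: 20% of 11,853 = 2,370.60, rounded up to 2,371; 2,376 present. Satisfied.
Vote: requires three-fourths of those present (2,376); 3/4 of 2376 = 1782, so 1,782 needed; 1,860 in favor. Satisfied.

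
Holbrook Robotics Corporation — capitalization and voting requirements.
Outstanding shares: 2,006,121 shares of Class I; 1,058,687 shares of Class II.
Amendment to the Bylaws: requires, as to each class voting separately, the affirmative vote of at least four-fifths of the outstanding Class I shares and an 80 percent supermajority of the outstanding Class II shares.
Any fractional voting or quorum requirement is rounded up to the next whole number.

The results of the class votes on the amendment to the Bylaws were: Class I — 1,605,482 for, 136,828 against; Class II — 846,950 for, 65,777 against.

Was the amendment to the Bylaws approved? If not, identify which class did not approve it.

Approved — every class gave the required vote.

Class I: 4/5 of 2006121 = 1604896.80, rounded up to 1604897; 1,604,897 required, 1,605,482 in favor — approved.
Class II: 4/5 of 1058687 = 846949.60, rounded up to 846950; 846,950 required, 846,950 in favor — approved.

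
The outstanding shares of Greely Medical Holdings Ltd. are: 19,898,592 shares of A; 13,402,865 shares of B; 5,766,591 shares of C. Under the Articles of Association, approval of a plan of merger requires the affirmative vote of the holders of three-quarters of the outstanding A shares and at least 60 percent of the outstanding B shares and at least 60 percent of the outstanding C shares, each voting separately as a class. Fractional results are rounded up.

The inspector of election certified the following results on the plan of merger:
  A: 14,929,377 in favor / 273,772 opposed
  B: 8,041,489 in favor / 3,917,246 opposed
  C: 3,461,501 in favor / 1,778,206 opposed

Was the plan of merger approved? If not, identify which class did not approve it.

Not approved — the B shares did not give the required vote.

A: 3/4 of 19898592 = 14923944; 14,923,944 required, 14,929,377 in favor — approved.
B: 3/5 of 13402865 = 8041719; 8,041,719 required, 8,041,489 in favor — not approved.
C: 3/5 of 5766591 = 3459954.60, rounded up to 3459955; 3,459,955 required, 3,461,501 in favor — approved.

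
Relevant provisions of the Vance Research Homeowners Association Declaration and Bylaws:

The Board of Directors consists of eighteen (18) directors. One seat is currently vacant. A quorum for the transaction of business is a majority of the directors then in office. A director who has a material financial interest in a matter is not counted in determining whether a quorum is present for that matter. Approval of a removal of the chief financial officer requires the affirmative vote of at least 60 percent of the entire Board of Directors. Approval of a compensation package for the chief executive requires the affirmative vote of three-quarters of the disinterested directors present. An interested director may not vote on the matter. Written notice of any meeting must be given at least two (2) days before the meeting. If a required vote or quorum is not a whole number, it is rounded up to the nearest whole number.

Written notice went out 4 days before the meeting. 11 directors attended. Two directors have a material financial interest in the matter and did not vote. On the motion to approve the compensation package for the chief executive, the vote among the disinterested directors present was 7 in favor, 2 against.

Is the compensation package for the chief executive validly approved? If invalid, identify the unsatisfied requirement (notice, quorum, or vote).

Notice: 4 days given; 2 required (4 ≥ 2). Satisfied.
Quorum: 11 present, but the 2 interested directors do not count, leaving 9. Quorum is 9. Satisfied.
Vote: the compensation package for the chief executive requires three-fourths of the disinterested directors present (11 − 2 = 9). 3/4 of 9 = 6.75, rounded up to 7, so 7 affirmative votes are needed; 7 voted in favor. Satisfied.

Valid — all requirements satisfied.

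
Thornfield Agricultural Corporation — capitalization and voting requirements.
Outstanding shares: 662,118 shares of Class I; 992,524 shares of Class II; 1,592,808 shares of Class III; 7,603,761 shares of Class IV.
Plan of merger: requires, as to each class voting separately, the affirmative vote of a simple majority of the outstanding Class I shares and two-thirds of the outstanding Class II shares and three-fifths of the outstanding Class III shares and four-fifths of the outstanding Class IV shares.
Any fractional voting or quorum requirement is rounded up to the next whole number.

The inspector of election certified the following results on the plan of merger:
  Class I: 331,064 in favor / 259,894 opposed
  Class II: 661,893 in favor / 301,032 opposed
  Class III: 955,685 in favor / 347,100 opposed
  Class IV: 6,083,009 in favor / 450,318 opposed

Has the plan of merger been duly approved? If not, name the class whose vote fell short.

Class I: a majority of 662118 is 331060; 331,060 required, 331,064 in favor — approved.
Class II: 2/3 of 992524 = 661682.67, rounded up to 661683; 661,683 required, 661,893 in favor — approved.
Class III: 3/5 of 1592808 = 955684.80, rounded up to 955685; 955,685 required, 955,685 in favor — approved.
Class IV: 4/5 of 7603761 = 6083008.80, rounded up to 6083009; 6,083,009 required, 6,083,009 in favor — approved.

Approved — every class gave the required vote.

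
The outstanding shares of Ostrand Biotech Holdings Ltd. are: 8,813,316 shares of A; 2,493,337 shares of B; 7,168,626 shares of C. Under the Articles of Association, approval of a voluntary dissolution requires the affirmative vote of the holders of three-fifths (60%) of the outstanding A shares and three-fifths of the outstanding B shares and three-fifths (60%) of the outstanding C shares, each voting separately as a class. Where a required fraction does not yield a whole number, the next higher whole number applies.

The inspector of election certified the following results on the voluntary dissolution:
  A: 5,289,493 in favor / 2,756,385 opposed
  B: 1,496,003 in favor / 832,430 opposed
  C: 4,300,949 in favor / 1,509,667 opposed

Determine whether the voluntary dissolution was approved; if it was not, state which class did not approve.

A: 3/5 of 8813316 = 5287989.60, rounded up to 5287990; 5,287,990 required, 5,289,493 in favor — approved.
B: 3/5 of 2493337 = 1496002.20, rounded up to 1496003; 1,496,003 required, 1,496,003 in favor — approved.
C: 3/5 of 7168626 = 4301175.60, rounded up to 4301176; 4,301,176 required, 4,300,949 in favor — not approved.

Not approved — the C shares did not give the required vote.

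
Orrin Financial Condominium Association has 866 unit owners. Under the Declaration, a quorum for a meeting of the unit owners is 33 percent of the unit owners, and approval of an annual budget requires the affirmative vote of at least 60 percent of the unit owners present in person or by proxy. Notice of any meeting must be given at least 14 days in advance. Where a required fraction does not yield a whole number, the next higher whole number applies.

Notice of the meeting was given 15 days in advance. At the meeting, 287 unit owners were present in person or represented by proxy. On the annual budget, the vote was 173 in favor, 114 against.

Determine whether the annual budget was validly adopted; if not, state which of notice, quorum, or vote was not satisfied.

Valid — all requirements satisfied.

Notice: 15 days given; 14 required. Satisfied.
Quorum: 33% of 866 = 285.78, rounded up to 286; 287 present. Satisfied.
Vote: requires three-fifths of those present (287); 3/5 of 287 = 172.20, rounded up to 173, so 173 needed; 173 in favor. Satisfied.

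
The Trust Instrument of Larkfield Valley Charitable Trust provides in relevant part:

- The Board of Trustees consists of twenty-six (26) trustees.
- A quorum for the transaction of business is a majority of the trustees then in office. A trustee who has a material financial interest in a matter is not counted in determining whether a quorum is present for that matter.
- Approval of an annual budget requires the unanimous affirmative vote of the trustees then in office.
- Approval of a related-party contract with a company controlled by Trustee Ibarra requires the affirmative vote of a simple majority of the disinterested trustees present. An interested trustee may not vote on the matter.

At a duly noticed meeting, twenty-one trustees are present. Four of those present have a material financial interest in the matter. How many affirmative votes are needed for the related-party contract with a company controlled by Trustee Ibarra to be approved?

9

The related-party contract with a company controlled by Trustee Ibarra requires a majority of the disinterested trustees present (21 − 4 = 17).
A majority of 17 is 9.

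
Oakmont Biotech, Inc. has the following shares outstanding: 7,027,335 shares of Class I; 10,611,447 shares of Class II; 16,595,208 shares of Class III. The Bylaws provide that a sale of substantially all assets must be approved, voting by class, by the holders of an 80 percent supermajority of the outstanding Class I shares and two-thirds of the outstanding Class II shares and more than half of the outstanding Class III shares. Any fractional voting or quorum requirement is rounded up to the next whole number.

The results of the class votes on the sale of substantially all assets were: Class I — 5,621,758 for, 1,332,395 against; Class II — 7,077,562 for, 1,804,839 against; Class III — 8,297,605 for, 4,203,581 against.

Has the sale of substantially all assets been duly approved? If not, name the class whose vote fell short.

Class I: 4/5 of 7027335 = 5621868; 5,621,868 required, 5,621,758 in favor — not approved.
Class II: 2/3 of 10611447 = 7074298; 7,074,298 required, 7,077,562 in favor — approved.
Class III: a majority of 16595208 is 8297605; 8,297,605 required, 8,297,605 in favor — approved.

Not approved — the Class I shares did not give the required vote.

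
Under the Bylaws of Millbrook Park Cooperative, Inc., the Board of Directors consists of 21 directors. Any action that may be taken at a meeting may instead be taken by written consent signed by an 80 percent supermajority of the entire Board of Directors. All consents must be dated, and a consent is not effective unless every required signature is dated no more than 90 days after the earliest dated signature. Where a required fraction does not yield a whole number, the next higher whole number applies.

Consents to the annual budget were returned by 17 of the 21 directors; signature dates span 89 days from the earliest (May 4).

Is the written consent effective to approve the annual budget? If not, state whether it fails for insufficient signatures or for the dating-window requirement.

Signatures required: an 80 percent supermajority of 21 — 4/5 of 21 = 16.80, rounded up to 17, so 17 needed; 17 signed. Sufficient.
Dating window: the latest signature is 89 days after the earliest; the limit is 90 days. Within the window.

Effective — both the signature and dating-window requirements are satisfied.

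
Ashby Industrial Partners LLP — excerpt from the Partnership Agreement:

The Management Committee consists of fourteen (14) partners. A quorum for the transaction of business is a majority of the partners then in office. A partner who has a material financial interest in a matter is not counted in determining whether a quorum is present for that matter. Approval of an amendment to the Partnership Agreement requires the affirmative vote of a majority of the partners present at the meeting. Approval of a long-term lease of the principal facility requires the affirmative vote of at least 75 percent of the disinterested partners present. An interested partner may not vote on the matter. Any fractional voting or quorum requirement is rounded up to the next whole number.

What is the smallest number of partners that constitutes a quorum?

A majority of 14 is 8.

8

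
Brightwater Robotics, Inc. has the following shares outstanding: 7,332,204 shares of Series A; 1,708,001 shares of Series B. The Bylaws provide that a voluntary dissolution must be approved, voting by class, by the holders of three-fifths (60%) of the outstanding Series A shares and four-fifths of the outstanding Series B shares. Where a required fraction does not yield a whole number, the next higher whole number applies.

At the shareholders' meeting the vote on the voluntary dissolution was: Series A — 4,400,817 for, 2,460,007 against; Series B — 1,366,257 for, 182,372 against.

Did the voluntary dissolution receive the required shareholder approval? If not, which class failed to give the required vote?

Series A: 3/5 of 7332204 = 4399322.40, rounded up to 4399323; 4,399,323 required, 4,400,817 in favor — approved.
Series B: 4/5 of 1708001 = 1366400.80, rounded up to 1366401; 1,366,401 required, 1,366,257 in favor — not approved.

Not approved — the Series B shares did not give the required vote.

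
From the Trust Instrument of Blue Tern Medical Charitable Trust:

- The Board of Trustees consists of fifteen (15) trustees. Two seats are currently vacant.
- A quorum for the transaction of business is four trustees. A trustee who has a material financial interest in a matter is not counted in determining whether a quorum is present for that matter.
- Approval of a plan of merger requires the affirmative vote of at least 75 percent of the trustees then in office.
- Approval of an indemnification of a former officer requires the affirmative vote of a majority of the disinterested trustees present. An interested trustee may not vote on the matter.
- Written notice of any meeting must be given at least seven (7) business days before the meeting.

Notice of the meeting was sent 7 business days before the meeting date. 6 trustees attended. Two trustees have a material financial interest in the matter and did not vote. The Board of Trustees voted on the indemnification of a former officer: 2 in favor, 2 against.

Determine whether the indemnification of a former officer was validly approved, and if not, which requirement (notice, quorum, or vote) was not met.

Notice: 7 business days given; 7 required (7 ≥ 7). Satisfied.
Quorum: 6 present, but the 2 interested trustees do not count, leaving 4. Quorum is 4. Satisfied.
Vote: the indemnification of a former officer requires a majority of the disinterested trustees present (6 − 2 = 4). A majority of 4 is 3, so 3 affirmative votes are needed; 2 voted in favor. Not satisfied.

Invalid — vote requirement not satisfied.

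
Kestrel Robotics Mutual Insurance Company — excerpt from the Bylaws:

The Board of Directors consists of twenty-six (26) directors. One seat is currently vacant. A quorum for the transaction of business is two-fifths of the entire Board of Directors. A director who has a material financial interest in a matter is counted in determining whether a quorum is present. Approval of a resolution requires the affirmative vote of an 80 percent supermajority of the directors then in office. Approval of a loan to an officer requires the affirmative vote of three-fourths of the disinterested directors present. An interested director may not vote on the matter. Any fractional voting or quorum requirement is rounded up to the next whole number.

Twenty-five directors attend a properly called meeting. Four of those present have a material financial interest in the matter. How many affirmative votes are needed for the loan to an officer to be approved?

The loan to an officer requires three-fourths of the disinterested directors present (25 − 4 = 21).
3/4 of 21 = 15.75, rounded up to 16.

16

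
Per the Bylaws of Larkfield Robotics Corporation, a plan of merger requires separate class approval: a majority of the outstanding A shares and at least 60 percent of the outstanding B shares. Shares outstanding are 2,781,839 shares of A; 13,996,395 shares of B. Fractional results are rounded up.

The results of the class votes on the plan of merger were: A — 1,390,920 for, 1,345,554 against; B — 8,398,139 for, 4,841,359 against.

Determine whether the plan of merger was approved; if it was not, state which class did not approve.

Approved — every class gave the required vote.

A: a majority of 2781839 is 1390920; 1,390,920 required, 1,390,920 in favor — approved.
B: 3/5 of 13996395 = 8397837; 8,397,837 required, 8,398,139 in favor — approved.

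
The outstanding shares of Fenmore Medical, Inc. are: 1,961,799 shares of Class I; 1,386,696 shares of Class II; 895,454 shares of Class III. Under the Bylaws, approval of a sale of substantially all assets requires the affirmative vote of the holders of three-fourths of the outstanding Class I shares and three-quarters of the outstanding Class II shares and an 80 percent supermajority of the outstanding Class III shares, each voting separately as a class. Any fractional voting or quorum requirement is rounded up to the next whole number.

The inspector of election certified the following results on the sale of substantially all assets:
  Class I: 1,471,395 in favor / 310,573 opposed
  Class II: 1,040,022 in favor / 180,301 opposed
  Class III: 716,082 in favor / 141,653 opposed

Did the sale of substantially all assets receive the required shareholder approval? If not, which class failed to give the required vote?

Class I: 3/4 of 1961799 = 1471349.25, rounded up to 1471350; 1,471,350 required, 1,471,395 in favor — approved.
Class II: 3/4 of 1386696 = 1040022; 1,040,022 required, 1,040,022 in favor — approved.
Class III: 4/5 of 895454 = 716363.20, rounded up to 716364; 716,364 required, 716,082 in favor — not approved.

Not approved — the Class III shares did not give the required vote.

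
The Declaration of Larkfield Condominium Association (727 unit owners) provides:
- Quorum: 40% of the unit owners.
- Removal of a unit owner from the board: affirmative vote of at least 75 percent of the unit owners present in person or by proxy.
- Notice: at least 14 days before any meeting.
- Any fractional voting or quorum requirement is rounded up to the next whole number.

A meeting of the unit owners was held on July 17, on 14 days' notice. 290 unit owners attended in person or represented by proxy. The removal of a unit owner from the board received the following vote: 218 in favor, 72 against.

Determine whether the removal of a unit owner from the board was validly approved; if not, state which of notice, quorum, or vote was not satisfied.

Invalid — quorum requirement not satisfied.

Notice: 14 days given; 14 required. Satisfied.
Quorum: 40% of 727 = 290.80, rounded up to 291; 290 present. Not satisfied.
Vote: requires three-fourths of those present (290); 3/4 of 290 = 217.50, rounded up to 218, so 218 needed; 218 in favor. Satisfied.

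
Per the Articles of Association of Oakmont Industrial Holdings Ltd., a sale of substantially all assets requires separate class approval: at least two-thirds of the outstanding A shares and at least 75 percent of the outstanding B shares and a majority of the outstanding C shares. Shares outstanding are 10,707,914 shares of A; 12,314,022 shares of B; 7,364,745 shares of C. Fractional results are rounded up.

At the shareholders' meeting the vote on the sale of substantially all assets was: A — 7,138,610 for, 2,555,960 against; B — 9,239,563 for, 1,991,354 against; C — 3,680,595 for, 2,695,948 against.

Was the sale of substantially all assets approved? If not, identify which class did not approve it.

Not approved — the C shares did not give the required vote.

A: 2/3 of 10707914 = 7138609.33, rounded up to 7138610; 7,138,610 required, 7,138,610 in favor — approved.
B: 3/4 of 12314022 = 9235516.50, rounded up to 9235517; 9,235,517 required, 9,239,563 in favor — approved.
C: a majority of 7364745 is 3682373; 3,682,373 required, 3,680,595 in favor — not approved.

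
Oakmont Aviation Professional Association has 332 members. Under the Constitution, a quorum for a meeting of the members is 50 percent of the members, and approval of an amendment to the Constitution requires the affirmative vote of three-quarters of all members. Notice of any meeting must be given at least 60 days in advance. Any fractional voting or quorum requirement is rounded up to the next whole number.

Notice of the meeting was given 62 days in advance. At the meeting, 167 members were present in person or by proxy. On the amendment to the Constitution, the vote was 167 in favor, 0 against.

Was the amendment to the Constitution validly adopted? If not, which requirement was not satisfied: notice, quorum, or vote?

Invalid — vote requirement not satisfied.

Notice: 62 days given; 60 required. Satisfied.
Quorum: 50% of 332 = 166; 167 present. Satisfied.
Vote: requires three-fourths of all members (332); 3/4 of 332 = 249, so 249 needed; 167 in favor. Not satisfied.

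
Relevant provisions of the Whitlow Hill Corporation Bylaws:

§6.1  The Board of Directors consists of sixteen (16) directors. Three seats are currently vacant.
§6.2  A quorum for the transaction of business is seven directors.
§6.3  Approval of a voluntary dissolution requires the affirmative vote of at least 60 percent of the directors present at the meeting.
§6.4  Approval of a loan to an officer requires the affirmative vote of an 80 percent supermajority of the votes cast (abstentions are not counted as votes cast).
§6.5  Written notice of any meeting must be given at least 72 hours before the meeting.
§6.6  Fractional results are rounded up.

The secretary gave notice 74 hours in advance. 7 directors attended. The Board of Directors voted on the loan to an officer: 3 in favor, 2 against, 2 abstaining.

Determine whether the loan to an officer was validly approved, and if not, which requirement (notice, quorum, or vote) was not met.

Invalid — vote requirement not satisfied.

Notice: 74 hours given; 72 required (74 ≥ 72). Satisfied.
Quorum: 7 present; quorum is 7. Satisfied.
Vote: the loan to an officer requires four-fifths of the votes cast (7 present − 2 abstaining = 5). 4/5 of 5 = 4, so 4 affirmative votes are needed; 3 voted in favor. Not satisfied.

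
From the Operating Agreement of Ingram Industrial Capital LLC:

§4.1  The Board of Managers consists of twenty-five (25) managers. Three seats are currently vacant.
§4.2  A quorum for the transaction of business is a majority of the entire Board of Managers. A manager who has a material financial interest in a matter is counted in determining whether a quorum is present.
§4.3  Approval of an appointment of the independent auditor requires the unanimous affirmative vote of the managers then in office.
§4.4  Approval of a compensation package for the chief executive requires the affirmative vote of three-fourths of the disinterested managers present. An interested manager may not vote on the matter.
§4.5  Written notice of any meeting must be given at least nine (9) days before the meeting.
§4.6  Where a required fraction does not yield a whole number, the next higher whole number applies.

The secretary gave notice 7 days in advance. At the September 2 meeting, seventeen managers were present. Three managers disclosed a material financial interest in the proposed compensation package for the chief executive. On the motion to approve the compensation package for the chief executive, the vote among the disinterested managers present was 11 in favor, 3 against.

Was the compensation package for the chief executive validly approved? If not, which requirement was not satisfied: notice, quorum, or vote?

Notice: 7 days given; 9 required (7 < 9). Not satisfied.
Quorum: 17 present (interested managers count toward quorum); quorum is 13. Satisfied.
Vote: the compensation package for the chief executive requires three-fourths of the disinterested managers present (17 − 3 = 14). 3/4 of 14 = 10.50, rounded up to 11, so 11 affirmative votes are needed; 11 voted in favor. Satisfied.

Invalid — notice requirement not satisfied.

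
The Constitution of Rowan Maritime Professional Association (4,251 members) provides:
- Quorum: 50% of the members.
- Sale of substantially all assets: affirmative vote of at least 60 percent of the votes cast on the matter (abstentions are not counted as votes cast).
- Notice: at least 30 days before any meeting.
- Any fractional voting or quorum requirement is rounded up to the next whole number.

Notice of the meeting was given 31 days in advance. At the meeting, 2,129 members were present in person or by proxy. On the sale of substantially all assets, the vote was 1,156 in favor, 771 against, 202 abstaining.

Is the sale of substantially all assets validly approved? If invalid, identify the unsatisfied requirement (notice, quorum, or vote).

Notice: 31 days given; 30 required. Satisfied.
Quorum: 50% of 4,251 = 2,125.50, rounded up to 2,126; 2,129 present. Satisfied.
Vote: requires three-fifths of the votes cast (2,129 − 202 abstaining = 1,927); 3/5 of 1927 = 1156.20, rounded up to 1157, so 1,157 needed; 1,156 in favor. Not satisfied.

Invalid — vote requirement not satisfied.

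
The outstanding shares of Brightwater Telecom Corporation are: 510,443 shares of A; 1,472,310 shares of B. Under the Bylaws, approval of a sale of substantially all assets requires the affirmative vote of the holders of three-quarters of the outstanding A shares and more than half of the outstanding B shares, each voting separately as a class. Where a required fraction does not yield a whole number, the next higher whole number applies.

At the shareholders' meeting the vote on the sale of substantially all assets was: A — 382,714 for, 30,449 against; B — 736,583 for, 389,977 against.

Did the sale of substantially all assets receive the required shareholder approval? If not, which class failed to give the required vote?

Not approved — the A shares did not give the required vote.

A: 3/4 of 510443 = 382832.25, rounded up to 382833; 382,833 required, 382,714 in favor — not approved.
B: a majority of 1472310 is 736156; 736,156 required, 736,583 in favor — approved.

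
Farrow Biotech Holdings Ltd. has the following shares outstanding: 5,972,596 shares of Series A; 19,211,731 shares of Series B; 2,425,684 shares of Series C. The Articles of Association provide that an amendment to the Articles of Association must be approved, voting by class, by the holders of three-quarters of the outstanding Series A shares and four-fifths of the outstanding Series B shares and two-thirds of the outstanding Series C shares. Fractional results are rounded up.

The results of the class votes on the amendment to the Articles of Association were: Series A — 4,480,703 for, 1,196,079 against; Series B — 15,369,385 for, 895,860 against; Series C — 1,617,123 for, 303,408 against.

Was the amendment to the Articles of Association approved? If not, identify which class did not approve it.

Series A: 3/4 of 5972596 = 4479447; 4,479,447 required, 4,480,703 in favor — approved.
Series B: 4/5 of 19211731 = 15369384.80, rounded up to 15369385; 15,369,385 required, 15,369,385 in favor — approved.
Series C: 2/3 of 2425684 = 1617122.67, rounded up to 1617123; 1,617,123 required, 1,617,123 in favor — approved.

Approved — every class gave the required vote.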